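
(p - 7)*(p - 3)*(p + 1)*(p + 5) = p^4 - 4*p^3 - 34*p^2 + 76*p + 105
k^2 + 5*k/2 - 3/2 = (k - 1/2)*(k + 3)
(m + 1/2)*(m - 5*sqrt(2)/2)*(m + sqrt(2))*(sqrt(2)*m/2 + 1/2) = sqrt(2)*m^4/2 - m^3 + sqrt(2)*m^3/4 - 13*sqrt(2)*m^2/4 - m^2/2 - 5*m/2 - 13*sqrt(2)*m/8 - 5/4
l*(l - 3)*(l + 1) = l^3 - 2*l^2 - 3*l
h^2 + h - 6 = (h - 2)*(h + 3)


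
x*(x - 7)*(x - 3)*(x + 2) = x^4 - 8*x^3 + x^2 + 42*x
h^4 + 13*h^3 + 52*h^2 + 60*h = h*(h + 2)*(h + 5)*(h + 6)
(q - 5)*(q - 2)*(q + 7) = q^3 - 39*q + 70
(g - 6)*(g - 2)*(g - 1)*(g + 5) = g^4 - 4*g^3 - 25*g^2 + 88*g - 60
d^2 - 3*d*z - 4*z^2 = (d - 4*z)*(d + z)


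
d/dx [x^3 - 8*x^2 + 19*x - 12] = 3*x^2 - 16*x + 19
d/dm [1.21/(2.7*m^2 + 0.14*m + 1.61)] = (-6.534*m - 0.1694)/(2.7*m^2 + 0.14*m + 1.61)^2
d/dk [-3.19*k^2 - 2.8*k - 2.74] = -6.38*k - 2.8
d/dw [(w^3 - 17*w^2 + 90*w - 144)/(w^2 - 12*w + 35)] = (w^4 - 24*w^3 + 219*w^2 - 902*w + 1422)/(w^4 - 24*w^3 + 214*w^2 - 840*w + 1225)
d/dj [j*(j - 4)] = 2*j - 4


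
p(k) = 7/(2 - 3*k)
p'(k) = 21/(2 - 3*k)^2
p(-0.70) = 1.71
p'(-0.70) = 1.25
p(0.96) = -7.95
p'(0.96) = 27.12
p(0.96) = -7.95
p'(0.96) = 27.12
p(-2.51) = 0.73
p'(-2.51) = 0.23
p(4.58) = -0.60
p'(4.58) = 0.15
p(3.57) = -0.80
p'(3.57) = 0.28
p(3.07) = -0.97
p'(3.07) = 0.40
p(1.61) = -2.47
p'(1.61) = 2.62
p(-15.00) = 0.15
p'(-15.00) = 0.01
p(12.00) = -0.21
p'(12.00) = 0.02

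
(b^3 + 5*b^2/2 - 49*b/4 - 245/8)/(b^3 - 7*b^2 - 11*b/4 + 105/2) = (b + 7/2)/(b - 6)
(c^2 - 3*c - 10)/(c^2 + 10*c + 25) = (c^2 - 3*c - 10)/(c^2 + 10*c + 25)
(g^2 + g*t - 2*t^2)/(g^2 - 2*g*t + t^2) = (-g - 2*t)/(-g + t)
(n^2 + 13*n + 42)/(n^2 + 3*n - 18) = (n + 7)/(n - 3)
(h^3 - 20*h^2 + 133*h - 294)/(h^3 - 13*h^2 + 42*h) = (h - 7)/h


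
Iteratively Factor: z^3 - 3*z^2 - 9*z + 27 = (z - 3)*(z^2 - 9) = (z - 3)^2*(z + 3)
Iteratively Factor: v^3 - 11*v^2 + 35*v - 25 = (v - 1)*(v^2 - 10*v + 25) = (v - 5)*(v - 1)*(v - 5)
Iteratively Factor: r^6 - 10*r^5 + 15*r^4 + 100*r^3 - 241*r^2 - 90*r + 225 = (r + 3)*(r^5 - 13*r^4 + 54*r^3 - 62*r^2 - 55*r + 75) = (r - 5)*(r + 3)*(r^4 - 8*r^3 + 14*r^2 + 8*r - 15) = (r - 5)^2*(r + 3)*(r^3 - 3*r^2 - r + 3) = (r - 5)^2*(r + 1)*(r + 3)*(r^2 - 4*r + 3) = (r - 5)^2*(r - 3)*(r + 1)*(r + 3)*(r - 1)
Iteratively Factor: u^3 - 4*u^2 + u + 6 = (u + 1)*(u^2 - 5*u + 6) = (u - 3)*(u + 1)*(u - 2)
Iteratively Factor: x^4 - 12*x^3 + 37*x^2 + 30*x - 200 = (x - 4)*(x^3 - 8*x^2 + 5*x + 50) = (x - 5)*(x - 4)*(x^2 - 3*x - 10) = (x - 5)*(x - 4)*(x + 2)*(x - 5)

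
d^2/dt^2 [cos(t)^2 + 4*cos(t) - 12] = -4*cos(t) - 2*cos(2*t)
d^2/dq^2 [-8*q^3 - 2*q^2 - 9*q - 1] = -48*q - 4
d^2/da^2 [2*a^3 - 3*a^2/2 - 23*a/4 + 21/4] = 12*a - 3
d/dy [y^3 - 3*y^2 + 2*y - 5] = 3*y^2 - 6*y + 2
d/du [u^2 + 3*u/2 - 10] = 2*u + 3/2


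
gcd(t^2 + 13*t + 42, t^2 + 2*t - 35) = t + 7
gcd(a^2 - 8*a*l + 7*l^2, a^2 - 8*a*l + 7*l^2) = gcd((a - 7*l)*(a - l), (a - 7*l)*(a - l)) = a^2 - 8*a*l + 7*l^2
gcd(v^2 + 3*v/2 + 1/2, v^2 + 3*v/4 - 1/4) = v + 1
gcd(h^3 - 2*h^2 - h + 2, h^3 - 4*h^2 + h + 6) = h^2 - h - 2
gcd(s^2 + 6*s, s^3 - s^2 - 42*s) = s^2 + 6*s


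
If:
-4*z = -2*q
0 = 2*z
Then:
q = 0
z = 0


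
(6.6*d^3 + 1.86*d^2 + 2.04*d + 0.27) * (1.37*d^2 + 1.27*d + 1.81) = 9.042*d^5 + 10.9302*d^4 + 17.103*d^3 + 6.3273*d^2 + 4.0353*d + 0.4887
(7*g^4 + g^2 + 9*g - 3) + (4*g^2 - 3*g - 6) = 7*g^4 + 5*g^2 + 6*g - 9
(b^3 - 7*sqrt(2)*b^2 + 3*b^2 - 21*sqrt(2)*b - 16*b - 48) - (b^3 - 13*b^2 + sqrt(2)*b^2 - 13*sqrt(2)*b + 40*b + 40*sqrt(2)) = -8*sqrt(2)*b^2 + 16*b^2 - 56*b - 8*sqrt(2)*b - 40*sqrt(2) - 48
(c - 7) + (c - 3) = 2*c - 10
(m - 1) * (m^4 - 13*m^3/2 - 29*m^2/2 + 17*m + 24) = m^5 - 15*m^4/2 - 8*m^3 + 63*m^2/2 + 7*m - 24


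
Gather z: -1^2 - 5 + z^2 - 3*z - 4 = z^2 - 3*z - 10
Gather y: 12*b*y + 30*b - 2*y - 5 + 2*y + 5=12*b*y + 30*b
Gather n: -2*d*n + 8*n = n*(8 - 2*d)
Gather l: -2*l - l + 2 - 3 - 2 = -3*l - 3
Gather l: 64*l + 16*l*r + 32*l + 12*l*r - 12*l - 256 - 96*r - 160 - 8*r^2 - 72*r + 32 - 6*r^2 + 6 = l*(28*r + 84) - 14*r^2 - 168*r - 378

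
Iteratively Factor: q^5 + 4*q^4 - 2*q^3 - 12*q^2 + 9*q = (q - 1)*(q^4 + 5*q^3 + 3*q^2 - 9*q) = (q - 1)*(q + 3)*(q^3 + 2*q^2 - 3*q) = (q - 1)^2*(q + 3)*(q^2 + 3*q) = (q - 1)^2*(q + 3)^2*(q)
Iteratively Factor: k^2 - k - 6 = (k + 2)*(k - 3)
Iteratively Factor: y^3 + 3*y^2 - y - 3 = (y + 1)*(y^2 + 2*y - 3) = (y - 1)*(y + 1)*(y + 3)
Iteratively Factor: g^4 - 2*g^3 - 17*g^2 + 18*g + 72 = (g + 2)*(g^3 - 4*g^2 - 9*g + 36) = (g - 4)*(g + 2)*(g^2 - 9) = (g - 4)*(g + 2)*(g + 3)*(g - 3)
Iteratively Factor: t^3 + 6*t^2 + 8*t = (t + 4)*(t^2 + 2*t) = (t + 2)*(t + 4)*(t)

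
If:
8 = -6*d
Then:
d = -4/3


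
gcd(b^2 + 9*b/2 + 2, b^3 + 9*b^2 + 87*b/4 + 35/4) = b + 1/2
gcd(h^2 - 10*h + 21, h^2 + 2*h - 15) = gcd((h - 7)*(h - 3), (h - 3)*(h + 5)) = h - 3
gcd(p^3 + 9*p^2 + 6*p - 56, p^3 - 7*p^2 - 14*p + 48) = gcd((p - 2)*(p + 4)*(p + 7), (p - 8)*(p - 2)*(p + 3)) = p - 2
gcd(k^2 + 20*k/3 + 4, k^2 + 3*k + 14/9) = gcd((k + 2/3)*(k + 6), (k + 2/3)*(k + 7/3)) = k + 2/3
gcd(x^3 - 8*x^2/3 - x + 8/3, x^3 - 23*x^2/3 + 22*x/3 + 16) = x^2 - 5*x/3 - 8/3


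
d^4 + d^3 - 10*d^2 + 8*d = d*(d - 2)*(d - 1)*(d + 4)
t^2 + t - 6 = (t - 2)*(t + 3)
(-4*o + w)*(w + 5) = -4*o*w - 20*o + w^2 + 5*w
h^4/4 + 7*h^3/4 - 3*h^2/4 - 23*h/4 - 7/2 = (h/4 + 1/4)*(h - 2)*(h + 1)*(h + 7)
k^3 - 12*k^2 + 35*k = k*(k - 7)*(k - 5)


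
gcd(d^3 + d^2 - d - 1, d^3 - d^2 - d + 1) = d^2 - 1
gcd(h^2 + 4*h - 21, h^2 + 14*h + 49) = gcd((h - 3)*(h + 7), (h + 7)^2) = h + 7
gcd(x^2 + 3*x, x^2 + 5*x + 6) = x + 3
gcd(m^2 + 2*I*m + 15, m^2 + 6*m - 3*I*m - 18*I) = m - 3*I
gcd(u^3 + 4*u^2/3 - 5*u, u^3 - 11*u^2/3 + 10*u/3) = u^2 - 5*u/3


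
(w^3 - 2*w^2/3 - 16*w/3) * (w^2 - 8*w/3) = w^5 - 10*w^4/3 - 32*w^3/9 + 128*w^2/9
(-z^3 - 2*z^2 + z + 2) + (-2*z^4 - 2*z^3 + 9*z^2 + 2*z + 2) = -2*z^4 - 3*z^3 + 7*z^2 + 3*z + 4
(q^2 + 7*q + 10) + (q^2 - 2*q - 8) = 2*q^2 + 5*q + 2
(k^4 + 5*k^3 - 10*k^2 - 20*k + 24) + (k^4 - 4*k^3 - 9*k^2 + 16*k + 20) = 2*k^4 + k^3 - 19*k^2 - 4*k + 44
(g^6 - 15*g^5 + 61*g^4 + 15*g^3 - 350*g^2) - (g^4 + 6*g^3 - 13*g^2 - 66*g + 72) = g^6 - 15*g^5 + 60*g^4 + 9*g^3 - 337*g^2 + 66*g - 72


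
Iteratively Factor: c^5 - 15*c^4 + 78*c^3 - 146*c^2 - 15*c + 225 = (c - 3)*(c^4 - 12*c^3 + 42*c^2 - 20*c - 75) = (c - 5)*(c - 3)*(c^3 - 7*c^2 + 7*c + 15) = (c - 5)*(c - 3)^2*(c^2 - 4*c - 5) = (c - 5)*(c - 3)^2*(c + 1)*(c - 5)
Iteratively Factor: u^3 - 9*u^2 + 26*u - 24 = (u - 3)*(u^2 - 6*u + 8) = (u - 4)*(u - 3)*(u - 2)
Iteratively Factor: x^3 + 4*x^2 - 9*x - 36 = (x + 3)*(x^2 + x - 12) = (x - 3)*(x + 3)*(x + 4)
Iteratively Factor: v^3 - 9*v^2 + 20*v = (v - 4)*(v^2 - 5*v) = v*(v - 4)*(v - 5)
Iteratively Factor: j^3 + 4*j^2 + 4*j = (j + 2)*(j^2 + 2*j) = j*(j + 2)*(j + 2)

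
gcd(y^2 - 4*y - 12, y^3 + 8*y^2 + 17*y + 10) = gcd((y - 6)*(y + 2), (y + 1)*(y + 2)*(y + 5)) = y + 2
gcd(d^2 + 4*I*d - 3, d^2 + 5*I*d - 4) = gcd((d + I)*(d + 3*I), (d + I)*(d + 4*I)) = d + I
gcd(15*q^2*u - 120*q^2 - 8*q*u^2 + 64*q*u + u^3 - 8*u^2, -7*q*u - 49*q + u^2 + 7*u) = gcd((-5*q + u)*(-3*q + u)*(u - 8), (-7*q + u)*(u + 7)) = 1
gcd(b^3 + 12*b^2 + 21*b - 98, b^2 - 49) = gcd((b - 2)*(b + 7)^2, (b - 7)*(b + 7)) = b + 7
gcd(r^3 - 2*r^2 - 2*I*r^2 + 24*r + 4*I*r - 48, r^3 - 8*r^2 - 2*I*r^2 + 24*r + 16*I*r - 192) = r^2 - 2*I*r + 24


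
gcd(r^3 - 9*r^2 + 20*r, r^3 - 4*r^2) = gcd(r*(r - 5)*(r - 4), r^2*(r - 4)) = r^2 - 4*r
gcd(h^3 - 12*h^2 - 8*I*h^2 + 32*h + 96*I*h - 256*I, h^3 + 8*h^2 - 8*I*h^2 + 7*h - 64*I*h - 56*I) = h - 8*I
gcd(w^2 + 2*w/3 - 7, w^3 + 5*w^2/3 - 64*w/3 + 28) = w - 7/3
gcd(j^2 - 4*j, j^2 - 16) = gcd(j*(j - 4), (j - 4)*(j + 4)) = j - 4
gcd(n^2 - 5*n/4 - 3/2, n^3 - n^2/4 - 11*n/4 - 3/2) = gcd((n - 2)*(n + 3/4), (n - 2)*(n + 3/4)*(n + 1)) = n^2 - 5*n/4 - 3/2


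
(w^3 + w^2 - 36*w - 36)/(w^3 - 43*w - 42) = (w - 6)/(w - 7)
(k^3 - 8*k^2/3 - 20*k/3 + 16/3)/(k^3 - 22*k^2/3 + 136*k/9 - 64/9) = 3*(k + 2)/(3*k - 8)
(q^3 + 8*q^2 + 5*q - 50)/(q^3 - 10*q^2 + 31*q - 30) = (q^2 + 10*q + 25)/(q^2 - 8*q + 15)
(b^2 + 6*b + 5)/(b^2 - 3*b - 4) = (b + 5)/(b - 4)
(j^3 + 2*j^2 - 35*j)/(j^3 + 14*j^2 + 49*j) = (j - 5)/(j + 7)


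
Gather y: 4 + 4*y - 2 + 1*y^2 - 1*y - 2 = y^2 + 3*y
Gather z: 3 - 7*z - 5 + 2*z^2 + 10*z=2*z^2 + 3*z - 2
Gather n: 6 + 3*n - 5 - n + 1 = 2*n + 2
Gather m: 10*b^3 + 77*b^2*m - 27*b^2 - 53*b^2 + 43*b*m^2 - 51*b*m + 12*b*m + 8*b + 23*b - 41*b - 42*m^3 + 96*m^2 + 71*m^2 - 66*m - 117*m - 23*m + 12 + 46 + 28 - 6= 10*b^3 - 80*b^2 - 10*b - 42*m^3 + m^2*(43*b + 167) + m*(77*b^2 - 39*b - 206) + 80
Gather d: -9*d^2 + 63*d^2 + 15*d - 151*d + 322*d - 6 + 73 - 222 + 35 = 54*d^2 + 186*d - 120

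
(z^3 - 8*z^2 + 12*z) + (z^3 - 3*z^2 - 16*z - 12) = 2*z^3 - 11*z^2 - 4*z - 12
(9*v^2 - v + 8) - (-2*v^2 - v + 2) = 11*v^2 + 6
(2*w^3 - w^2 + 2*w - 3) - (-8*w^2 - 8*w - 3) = 2*w^3 + 7*w^2 + 10*w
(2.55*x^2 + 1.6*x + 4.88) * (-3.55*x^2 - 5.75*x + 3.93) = -9.0525*x^4 - 20.3425*x^3 - 16.5025*x^2 - 21.772*x + 19.1784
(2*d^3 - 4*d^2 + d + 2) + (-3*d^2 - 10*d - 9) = 2*d^3 - 7*d^2 - 9*d - 7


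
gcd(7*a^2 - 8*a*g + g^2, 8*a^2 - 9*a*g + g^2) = a - g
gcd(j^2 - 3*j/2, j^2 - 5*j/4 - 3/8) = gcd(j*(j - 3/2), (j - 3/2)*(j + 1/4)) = j - 3/2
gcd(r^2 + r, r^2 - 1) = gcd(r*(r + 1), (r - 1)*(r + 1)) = r + 1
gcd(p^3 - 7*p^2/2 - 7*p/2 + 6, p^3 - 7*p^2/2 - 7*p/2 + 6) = p^3 - 7*p^2/2 - 7*p/2 + 6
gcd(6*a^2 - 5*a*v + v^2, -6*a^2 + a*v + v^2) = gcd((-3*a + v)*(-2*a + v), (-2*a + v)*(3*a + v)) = -2*a + v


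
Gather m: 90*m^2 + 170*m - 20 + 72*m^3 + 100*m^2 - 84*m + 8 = 72*m^3 + 190*m^2 + 86*m - 12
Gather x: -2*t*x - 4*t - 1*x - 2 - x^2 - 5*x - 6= -4*t - x^2 + x*(-2*t - 6) - 8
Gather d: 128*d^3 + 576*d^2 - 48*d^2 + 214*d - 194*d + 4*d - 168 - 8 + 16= 128*d^3 + 528*d^2 + 24*d - 160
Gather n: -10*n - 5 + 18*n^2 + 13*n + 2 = 18*n^2 + 3*n - 3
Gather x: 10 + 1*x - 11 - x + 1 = 0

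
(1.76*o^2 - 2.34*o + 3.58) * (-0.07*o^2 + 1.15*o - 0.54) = -0.1232*o^4 + 2.1878*o^3 - 3.892*o^2 + 5.3806*o - 1.9332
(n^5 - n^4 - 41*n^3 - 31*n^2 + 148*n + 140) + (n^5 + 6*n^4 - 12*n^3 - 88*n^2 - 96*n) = 2*n^5 + 5*n^4 - 53*n^3 - 119*n^2 + 52*n + 140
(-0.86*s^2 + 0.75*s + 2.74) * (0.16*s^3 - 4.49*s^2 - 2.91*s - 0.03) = -0.1376*s^5 + 3.9814*s^4 - 0.4265*s^3 - 14.4593*s^2 - 7.9959*s - 0.0822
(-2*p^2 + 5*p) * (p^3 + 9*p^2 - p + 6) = -2*p^5 - 13*p^4 + 47*p^3 - 17*p^2 + 30*p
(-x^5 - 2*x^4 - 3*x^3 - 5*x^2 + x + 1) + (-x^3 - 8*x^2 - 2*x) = -x^5 - 2*x^4 - 4*x^3 - 13*x^2 - x + 1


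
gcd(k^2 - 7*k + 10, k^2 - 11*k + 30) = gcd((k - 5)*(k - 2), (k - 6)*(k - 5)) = k - 5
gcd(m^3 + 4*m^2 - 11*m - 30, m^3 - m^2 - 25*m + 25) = m + 5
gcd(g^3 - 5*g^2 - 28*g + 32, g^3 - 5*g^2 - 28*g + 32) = g^3 - 5*g^2 - 28*g + 32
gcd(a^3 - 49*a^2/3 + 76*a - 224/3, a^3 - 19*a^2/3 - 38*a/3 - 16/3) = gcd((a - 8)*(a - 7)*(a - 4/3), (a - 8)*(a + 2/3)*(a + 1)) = a - 8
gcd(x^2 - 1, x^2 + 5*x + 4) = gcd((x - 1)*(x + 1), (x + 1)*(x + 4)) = x + 1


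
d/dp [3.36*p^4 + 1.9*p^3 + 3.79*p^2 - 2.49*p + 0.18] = 13.44*p^3 + 5.7*p^2 + 7.58*p - 2.49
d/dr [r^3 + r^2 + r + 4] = 3*r^2 + 2*r + 1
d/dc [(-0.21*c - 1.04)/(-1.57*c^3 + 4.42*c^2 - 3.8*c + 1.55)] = (-0.6594*c^3 - 3.9702*c^2 + 9.1936*c - 4.2775)/(2.4649*c^6 - 13.8788*c^5 + 31.4684*c^4 - 38.459*c^3 + 28.142*c^2 - 11.78*c + 2.4025)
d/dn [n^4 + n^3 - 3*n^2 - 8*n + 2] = 4*n^3 + 3*n^2 - 6*n - 8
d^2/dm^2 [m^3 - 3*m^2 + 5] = 6*m - 6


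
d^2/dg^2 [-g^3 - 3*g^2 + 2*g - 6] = -6*g - 6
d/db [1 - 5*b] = -5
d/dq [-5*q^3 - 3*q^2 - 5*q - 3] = -15*q^2 - 6*q - 5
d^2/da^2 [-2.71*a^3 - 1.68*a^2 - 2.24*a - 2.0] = -16.26*a - 3.36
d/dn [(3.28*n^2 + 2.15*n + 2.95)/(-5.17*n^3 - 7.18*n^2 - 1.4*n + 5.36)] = (16.9576*n^4 + 22.231*n^3 + 56.5995*n^2 + 77.5236*n + 15.654)/(26.7289*n^6 + 74.2412*n^5 + 66.0284*n^4 - 35.3184*n^3 - 75.0096*n^2 - 15.008*n + 28.7296)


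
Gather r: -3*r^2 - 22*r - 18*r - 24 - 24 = -3*r^2 - 40*r - 48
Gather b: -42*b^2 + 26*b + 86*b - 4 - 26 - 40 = -42*b^2 + 112*b - 70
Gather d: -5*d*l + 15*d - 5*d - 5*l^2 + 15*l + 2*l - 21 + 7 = d*(10 - 5*l) - 5*l^2 + 17*l - 14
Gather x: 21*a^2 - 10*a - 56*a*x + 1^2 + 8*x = 21*a^2 - 10*a + x*(8 - 56*a) + 1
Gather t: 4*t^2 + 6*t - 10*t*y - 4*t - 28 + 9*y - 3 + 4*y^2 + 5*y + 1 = 4*t^2 + t*(2 - 10*y) + 4*y^2 + 14*y - 30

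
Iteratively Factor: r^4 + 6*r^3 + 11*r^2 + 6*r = (r)*(r^3 + 6*r^2 + 11*r + 6) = r*(r + 1)*(r^2 + 5*r + 6) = r*(r + 1)*(r + 2)*(r + 3)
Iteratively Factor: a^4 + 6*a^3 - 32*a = (a - 2)*(a^3 + 8*a^2 + 16*a) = (a - 2)*(a + 4)*(a^2 + 4*a) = a*(a - 2)*(a + 4)*(a + 4)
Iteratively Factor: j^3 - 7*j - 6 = (j + 1)*(j^2 - j - 6) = (j + 1)*(j + 2)*(j - 3)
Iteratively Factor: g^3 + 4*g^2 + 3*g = (g)*(g^2 + 4*g + 3) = g*(g + 1)*(g + 3)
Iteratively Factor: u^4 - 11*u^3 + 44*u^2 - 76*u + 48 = (u - 3)*(u^3 - 8*u^2 + 20*u - 16) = (u - 4)*(u - 3)*(u^2 - 4*u + 4) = (u - 4)*(u - 3)*(u - 2)*(u - 2)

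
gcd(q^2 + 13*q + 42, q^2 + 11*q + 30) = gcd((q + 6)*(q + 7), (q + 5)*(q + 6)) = q + 6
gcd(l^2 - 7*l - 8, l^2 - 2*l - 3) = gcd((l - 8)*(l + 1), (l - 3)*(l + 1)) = l + 1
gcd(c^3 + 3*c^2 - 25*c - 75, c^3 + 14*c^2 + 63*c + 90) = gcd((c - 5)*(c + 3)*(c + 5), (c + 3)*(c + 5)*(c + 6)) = c^2 + 8*c + 15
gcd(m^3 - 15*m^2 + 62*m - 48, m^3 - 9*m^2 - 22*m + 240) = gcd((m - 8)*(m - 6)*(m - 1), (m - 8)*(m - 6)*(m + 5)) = m^2 - 14*m + 48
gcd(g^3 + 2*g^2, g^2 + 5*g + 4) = 1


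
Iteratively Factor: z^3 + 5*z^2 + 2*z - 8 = (z - 1)*(z^2 + 6*z + 8) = (z - 1)*(z + 2)*(z + 4)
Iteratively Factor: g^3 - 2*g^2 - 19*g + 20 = (g + 4)*(g^2 - 6*g + 5) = (g - 1)*(g + 4)*(g - 5)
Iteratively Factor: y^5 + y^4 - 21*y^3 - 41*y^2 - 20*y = (y)*(y^4 + y^3 - 21*y^2 - 41*y - 20) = y*(y + 1)*(y^3 - 21*y - 20) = y*(y - 5)*(y + 1)*(y^2 + 5*y + 4) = y*(y - 5)*(y + 1)*(y + 4)*(y + 1)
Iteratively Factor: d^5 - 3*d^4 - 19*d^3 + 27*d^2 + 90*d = (d + 3)*(d^4 - 6*d^3 - d^2 + 30*d) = d*(d + 3)*(d^3 - 6*d^2 - d + 30) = d*(d - 5)*(d + 3)*(d^2 - d - 6) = d*(d - 5)*(d - 3)*(d + 3)*(d + 2)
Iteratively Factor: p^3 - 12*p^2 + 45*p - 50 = (p - 5)*(p^2 - 7*p + 10) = (p - 5)*(p - 2)*(p - 5)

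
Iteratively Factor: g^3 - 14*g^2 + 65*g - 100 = (g - 4)*(g^2 - 10*g + 25) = (g - 5)*(g - 4)*(g - 5)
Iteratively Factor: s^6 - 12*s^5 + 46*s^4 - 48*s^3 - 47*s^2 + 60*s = (s - 5)*(s^5 - 7*s^4 + 11*s^3 + 7*s^2 - 12*s) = (s - 5)*(s - 4)*(s^4 - 3*s^3 - s^2 + 3*s) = (s - 5)*(s - 4)*(s - 3)*(s^3 - s) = (s - 5)*(s - 4)*(s - 3)*(s - 1)*(s^2 + s) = s*(s - 5)*(s - 4)*(s - 3)*(s - 1)*(s + 1)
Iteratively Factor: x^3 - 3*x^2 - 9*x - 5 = (x - 5)*(x^2 + 2*x + 1) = (x - 5)*(x + 1)*(x + 1)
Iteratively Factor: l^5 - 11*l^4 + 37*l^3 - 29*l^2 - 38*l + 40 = (l - 2)*(l^4 - 9*l^3 + 19*l^2 + 9*l - 20) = (l - 2)*(l + 1)*(l^3 - 10*l^2 + 29*l - 20) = (l - 4)*(l - 2)*(l + 1)*(l^2 - 6*l + 5) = (l - 5)*(l - 4)*(l - 2)*(l + 1)*(l - 1)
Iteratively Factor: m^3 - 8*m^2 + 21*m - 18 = (m - 2)*(m^2 - 6*m + 9) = (m - 3)*(m - 2)*(m - 3)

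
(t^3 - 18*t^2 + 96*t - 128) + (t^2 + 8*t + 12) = t^3 - 17*t^2 + 104*t - 116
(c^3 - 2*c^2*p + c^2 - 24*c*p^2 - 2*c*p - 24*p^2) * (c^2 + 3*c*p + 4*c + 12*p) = c^5 + c^4*p + 5*c^4 - 30*c^3*p^2 + 5*c^3*p + 4*c^3 - 72*c^2*p^3 - 150*c^2*p^2 + 4*c^2*p - 360*c*p^3 - 120*c*p^2 - 288*p^3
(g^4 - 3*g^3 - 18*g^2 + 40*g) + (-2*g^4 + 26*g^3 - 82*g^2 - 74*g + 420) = -g^4 + 23*g^3 - 100*g^2 - 34*g + 420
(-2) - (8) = -10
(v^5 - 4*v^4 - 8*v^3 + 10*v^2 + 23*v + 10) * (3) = 3*v^5 - 12*v^4 - 24*v^3 + 30*v^2 + 69*v + 30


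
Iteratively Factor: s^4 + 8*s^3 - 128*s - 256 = (s + 4)*(s^3 + 4*s^2 - 16*s - 64) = (s + 4)^2*(s^2 - 16) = (s + 4)^3*(s - 4)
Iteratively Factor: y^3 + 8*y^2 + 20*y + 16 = (y + 2)*(y^2 + 6*y + 8) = (y + 2)*(y + 4)*(y + 2)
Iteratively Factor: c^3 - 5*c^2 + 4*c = (c)*(c^2 - 5*c + 4) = c*(c - 1)*(c - 4)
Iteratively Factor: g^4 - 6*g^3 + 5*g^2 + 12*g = (g - 3)*(g^3 - 3*g^2 - 4*g) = g*(g - 3)*(g^2 - 3*g - 4) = g*(g - 3)*(g + 1)*(g - 4)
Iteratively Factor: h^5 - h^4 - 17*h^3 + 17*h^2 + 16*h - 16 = (h + 4)*(h^4 - 5*h^3 + 3*h^2 + 5*h - 4) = (h - 4)*(h + 4)*(h^3 - h^2 - h + 1) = (h - 4)*(h - 1)*(h + 4)*(h^2 - 1) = (h - 4)*(h - 1)^2*(h + 4)*(h + 1)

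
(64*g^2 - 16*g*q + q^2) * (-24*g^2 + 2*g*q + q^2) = -1536*g^4 + 512*g^3*q + 8*g^2*q^2 - 14*g*q^3 + q^4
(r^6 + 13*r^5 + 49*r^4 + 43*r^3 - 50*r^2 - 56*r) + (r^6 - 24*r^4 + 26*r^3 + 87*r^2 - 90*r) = 2*r^6 + 13*r^5 + 25*r^4 + 69*r^3 + 37*r^2 - 146*r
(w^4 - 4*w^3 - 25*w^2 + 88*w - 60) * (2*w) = 2*w^5 - 8*w^4 - 50*w^3 + 176*w^2 - 120*w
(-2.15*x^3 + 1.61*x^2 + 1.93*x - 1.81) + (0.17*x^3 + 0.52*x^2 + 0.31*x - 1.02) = -1.98*x^3 + 2.13*x^2 + 2.24*x - 2.83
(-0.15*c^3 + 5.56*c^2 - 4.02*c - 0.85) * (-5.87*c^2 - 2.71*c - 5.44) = 0.8805*c^5 - 32.2307*c^4 + 9.3458*c^3 - 14.3627*c^2 + 24.1723*c + 4.624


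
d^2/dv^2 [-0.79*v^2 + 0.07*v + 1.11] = -1.58000000000000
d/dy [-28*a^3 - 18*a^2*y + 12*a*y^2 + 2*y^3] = -18*a^2 + 24*a*y + 6*y^2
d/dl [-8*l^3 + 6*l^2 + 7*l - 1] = -24*l^2 + 12*l + 7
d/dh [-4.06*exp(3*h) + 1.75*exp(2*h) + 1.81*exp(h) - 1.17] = (-12.18*exp(2*h) + 3.5*exp(h) + 1.81)*exp(h)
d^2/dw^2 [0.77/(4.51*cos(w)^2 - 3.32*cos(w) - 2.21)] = (62.647508*(1 - cos(w)^2)^2 - 34.588092*cos(w)^3 + 70.50967*cos(w)^2 + 63.52654*cos(w) - 94.971338)/(-4.51*cos(w)^2 + 3.32*cos(w) + 2.21)^3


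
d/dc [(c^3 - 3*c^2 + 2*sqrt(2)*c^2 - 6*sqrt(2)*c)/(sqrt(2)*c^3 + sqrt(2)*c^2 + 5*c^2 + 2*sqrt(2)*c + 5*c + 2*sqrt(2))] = (c^4 + 4*sqrt(2)*c^4 + 4*sqrt(2)*c^3 + 34*c^3 + 5*c^2 + 40*sqrt(2)*c^2 - 12*sqrt(2)*c + 16*c - 24)/(2*c^6 + 4*c^5 + 10*sqrt(2)*c^5 + 20*sqrt(2)*c^4 + 35*c^4 + 30*sqrt(2)*c^3 + 66*c^3 + 41*c^2 + 40*sqrt(2)*c^2 + 16*c + 20*sqrt(2)*c + 8)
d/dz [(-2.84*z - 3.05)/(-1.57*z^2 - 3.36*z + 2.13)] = (4.4588*z^2 + 9.5424*z - (2.84*z + 3.05)*(3.14*z + 3.36) - 6.0492)/(1.57*z^2 + 3.36*z - 2.13)^2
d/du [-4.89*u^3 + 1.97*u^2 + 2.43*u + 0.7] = -14.67*u^2 + 3.94*u + 2.43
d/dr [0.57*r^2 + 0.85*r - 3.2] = 1.14*r + 0.85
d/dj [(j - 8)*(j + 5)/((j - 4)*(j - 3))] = 4*(-j^2 + 26*j - 79)/(j^4 - 14*j^3 + 73*j^2 - 168*j + 144)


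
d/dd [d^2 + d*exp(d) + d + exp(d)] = d*exp(d) + 2*d + 2*exp(d) + 1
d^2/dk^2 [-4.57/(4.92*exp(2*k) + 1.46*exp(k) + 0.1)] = (-4.57*(9.84*exp(k) + 1.46)*(19.68*exp(k) + 2.92)*exp(k) + (89.9376*exp(k) + 6.6722)*(4.92*exp(2*k) + 1.46*exp(k) + 0.1))*exp(k)/(4.92*exp(2*k) + 1.46*exp(k) + 0.1)^3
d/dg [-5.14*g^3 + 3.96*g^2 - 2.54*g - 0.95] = -15.42*g^2 + 7.92*g - 2.54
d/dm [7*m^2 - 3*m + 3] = 14*m - 3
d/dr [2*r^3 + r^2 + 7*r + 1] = 6*r^2 + 2*r + 7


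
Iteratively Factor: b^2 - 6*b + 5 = (b - 5)*(b - 1)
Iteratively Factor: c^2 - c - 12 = (c + 3)*(c - 4)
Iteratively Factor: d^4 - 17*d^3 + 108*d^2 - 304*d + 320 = (d - 4)*(d^3 - 13*d^2 + 56*d - 80) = (d - 4)^2*(d^2 - 9*d + 20) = (d - 5)*(d - 4)^2*(d - 4)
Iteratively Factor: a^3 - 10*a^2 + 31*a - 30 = (a - 2)*(a^2 - 8*a + 15) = (a - 3)*(a - 2)*(a - 5)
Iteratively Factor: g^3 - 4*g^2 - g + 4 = (g - 1)*(g^2 - 3*g - 4) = (g - 4)*(g - 1)*(g + 1)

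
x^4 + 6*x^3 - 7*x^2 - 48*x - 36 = (x - 3)*(x + 1)*(x + 2)*(x + 6)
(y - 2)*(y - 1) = y^2 - 3*y + 2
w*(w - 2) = w^2 - 2*w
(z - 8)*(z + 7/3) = z^2 - 17*z/3 - 56/3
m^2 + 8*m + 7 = (m + 1)*(m + 7)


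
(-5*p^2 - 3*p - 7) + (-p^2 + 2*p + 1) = -6*p^2 - p - 6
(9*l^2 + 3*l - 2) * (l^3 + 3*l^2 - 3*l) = 9*l^5 + 30*l^4 - 20*l^3 - 15*l^2 + 6*l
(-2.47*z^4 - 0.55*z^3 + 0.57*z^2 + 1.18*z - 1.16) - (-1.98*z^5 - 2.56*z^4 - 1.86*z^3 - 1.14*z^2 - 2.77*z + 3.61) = 1.98*z^5 + 0.0899999999999999*z^4 + 1.31*z^3 + 1.71*z^2 + 3.95*z - 4.77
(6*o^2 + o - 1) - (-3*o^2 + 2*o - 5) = 9*o^2 - o + 4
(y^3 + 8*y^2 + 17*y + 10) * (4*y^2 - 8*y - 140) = 4*y^5 + 24*y^4 - 136*y^3 - 1216*y^2 - 2460*y - 1400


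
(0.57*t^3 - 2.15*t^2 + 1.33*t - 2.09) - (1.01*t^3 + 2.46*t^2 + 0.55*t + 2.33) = -0.44*t^3 - 4.61*t^2 + 0.78*t - 4.42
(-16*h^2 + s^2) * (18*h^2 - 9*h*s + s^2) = -288*h^4 + 144*h^3*s + 2*h^2*s^2 - 9*h*s^3 + s^4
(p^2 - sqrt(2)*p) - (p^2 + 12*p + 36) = -12*p - sqrt(2)*p - 36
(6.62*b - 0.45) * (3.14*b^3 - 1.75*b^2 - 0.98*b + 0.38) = 20.7868*b^4 - 12.998*b^3 - 5.7001*b^2 + 2.9566*b - 0.171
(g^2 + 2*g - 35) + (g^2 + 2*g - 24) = 2*g^2 + 4*g - 59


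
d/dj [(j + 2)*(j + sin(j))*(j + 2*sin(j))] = (j + 2)*(j + sin(j))*(2*cos(j) + 1) + (j + 2)*(j + 2*sin(j))*(cos(j) + 1) + (j + sin(j))*(j + 2*sin(j))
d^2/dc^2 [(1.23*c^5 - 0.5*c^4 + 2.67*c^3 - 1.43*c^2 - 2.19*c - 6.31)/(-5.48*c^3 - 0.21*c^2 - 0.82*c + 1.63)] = (-73.8747839999999*c^9 - 8.49290400000001*c^8 - 33.4882260000002*c^7 + 128.141228*c^6 + 491.554626*c^5 + 2014.585056*c^4 + 193.559076*c^3 + 446.83146*c^2 + 306.63444*c + 26.258556)/(164.566592*c^9 + 18.919152*c^8 + 74.599788*c^7 - 141.177459*c^6 - 0.0920820000000005*c^5 - 43.739445*c^4 + 42.546688*c^3 - 1.614189*c^2 + 6.535974*c - 4.330747)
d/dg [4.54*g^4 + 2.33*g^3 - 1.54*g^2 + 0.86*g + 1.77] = 18.16*g^3 + 6.99*g^2 - 3.08*g + 0.86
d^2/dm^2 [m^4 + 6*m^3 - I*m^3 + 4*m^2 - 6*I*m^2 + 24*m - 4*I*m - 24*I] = 12*m^2 + 6*m*(6 - I) + 8 - 12*I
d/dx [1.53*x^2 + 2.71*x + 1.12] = 3.06*x + 2.71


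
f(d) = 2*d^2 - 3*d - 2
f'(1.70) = 3.80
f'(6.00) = 21.00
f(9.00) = 133.00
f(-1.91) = 11.03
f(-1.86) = 10.50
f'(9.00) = 33.00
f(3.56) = 12.67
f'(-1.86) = -10.44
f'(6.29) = 22.16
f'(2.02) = 5.08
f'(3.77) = 12.08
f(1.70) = -1.32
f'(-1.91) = -10.64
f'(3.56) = 11.24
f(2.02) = 0.10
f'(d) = 4*d - 3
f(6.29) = 58.26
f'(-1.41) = -8.64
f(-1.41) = 6.21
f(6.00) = 52.00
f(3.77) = 15.12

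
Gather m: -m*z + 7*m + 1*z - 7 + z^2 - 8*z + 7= m*(7 - z) + z^2 - 7*z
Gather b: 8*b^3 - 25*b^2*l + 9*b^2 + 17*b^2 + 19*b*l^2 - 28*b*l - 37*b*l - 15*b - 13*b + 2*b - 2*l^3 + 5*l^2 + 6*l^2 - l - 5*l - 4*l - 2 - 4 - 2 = 8*b^3 + b^2*(26 - 25*l) + b*(19*l^2 - 65*l - 26) - 2*l^3 + 11*l^2 - 10*l - 8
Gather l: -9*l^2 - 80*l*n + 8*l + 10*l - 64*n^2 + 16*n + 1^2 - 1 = -9*l^2 + l*(18 - 80*n) - 64*n^2 + 16*n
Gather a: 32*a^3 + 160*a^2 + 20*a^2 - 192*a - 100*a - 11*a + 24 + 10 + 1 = 32*a^3 + 180*a^2 - 303*a + 35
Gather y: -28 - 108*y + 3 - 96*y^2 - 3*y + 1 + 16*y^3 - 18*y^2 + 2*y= 16*y^3 - 114*y^2 - 109*y - 24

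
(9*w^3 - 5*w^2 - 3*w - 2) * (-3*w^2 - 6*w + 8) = -27*w^5 - 39*w^4 + 111*w^3 - 16*w^2 - 12*w - 16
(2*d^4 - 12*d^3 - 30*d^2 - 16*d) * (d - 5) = 2*d^5 - 22*d^4 + 30*d^3 + 134*d^2 + 80*d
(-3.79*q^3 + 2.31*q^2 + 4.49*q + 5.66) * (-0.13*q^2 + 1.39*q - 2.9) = 0.4927*q^5 - 5.5684*q^4 + 13.6182*q^3 - 1.1937*q^2 - 5.1536*q - 16.414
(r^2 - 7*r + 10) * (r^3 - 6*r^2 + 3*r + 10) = r^5 - 13*r^4 + 55*r^3 - 71*r^2 - 40*r + 100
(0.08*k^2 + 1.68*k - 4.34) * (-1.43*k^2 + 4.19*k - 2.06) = -0.1144*k^4 - 2.0672*k^3 + 13.0806*k^2 - 21.6454*k + 8.9404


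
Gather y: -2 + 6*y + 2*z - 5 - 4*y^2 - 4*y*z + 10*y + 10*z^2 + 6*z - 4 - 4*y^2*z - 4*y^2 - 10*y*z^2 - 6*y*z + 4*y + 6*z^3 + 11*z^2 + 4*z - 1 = y^2*(-4*z - 8) + y*(-10*z^2 - 10*z + 20) + 6*z^3 + 21*z^2 + 12*z - 12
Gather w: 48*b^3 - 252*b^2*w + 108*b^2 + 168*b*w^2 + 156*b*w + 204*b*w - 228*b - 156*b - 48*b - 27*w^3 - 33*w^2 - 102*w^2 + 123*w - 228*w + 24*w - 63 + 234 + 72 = 48*b^3 + 108*b^2 - 432*b - 27*w^3 + w^2*(168*b - 135) + w*(-252*b^2 + 360*b - 81) + 243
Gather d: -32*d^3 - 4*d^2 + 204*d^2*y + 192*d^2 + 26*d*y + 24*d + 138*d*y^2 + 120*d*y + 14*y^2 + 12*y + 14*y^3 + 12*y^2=-32*d^3 + d^2*(204*y + 188) + d*(138*y^2 + 146*y + 24) + 14*y^3 + 26*y^2 + 12*y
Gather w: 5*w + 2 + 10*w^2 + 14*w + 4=10*w^2 + 19*w + 6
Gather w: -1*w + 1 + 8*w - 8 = 7*w - 7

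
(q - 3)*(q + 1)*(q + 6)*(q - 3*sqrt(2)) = q^4 - 3*sqrt(2)*q^3 + 4*q^3 - 12*sqrt(2)*q^2 - 15*q^2 - 18*q + 45*sqrt(2)*q + 54*sqrt(2)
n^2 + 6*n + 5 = (n + 1)*(n + 5)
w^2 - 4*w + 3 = (w - 3)*(w - 1)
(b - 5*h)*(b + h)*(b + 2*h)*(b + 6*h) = b^4 + 4*b^3*h - 25*b^2*h^2 - 88*b*h^3 - 60*h^4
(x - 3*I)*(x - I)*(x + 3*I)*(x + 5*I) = x^4 + 4*I*x^3 + 14*x^2 + 36*I*x + 45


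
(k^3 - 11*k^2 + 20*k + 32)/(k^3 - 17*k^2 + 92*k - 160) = (k + 1)/(k - 5)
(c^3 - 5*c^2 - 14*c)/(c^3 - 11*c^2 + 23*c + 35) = c*(c + 2)/(c^2 - 4*c - 5)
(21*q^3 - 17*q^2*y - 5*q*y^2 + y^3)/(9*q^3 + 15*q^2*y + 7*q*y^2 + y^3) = (7*q^2 - 8*q*y + y^2)/(3*q^2 + 4*q*y + y^2)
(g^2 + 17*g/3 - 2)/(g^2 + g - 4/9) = 3*(g + 6)/(3*g + 4)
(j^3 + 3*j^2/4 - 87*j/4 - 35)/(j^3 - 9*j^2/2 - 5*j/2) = (4*j^2 + 23*j + 28)/(2*j*(2*j + 1))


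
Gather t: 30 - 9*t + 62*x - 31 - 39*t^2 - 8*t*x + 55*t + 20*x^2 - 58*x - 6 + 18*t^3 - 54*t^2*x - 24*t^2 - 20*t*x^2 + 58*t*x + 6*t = 18*t^3 + t^2*(-54*x - 63) + t*(-20*x^2 + 50*x + 52) + 20*x^2 + 4*x - 7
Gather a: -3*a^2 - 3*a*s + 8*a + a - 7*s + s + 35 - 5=-3*a^2 + a*(9 - 3*s) - 6*s + 30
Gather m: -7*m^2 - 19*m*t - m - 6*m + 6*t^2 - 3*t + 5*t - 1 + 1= -7*m^2 + m*(-19*t - 7) + 6*t^2 + 2*t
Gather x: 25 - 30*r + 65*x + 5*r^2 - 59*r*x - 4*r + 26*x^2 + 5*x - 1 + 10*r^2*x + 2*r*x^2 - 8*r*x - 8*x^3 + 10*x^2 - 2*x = 5*r^2 - 34*r - 8*x^3 + x^2*(2*r + 36) + x*(10*r^2 - 67*r + 68) + 24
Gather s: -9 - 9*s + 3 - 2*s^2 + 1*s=-2*s^2 - 8*s - 6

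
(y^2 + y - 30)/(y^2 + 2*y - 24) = (y - 5)/(y - 4)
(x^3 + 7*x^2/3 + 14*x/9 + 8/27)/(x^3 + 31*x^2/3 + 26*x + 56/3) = (x^2 + x + 2/9)/(x^2 + 9*x + 14)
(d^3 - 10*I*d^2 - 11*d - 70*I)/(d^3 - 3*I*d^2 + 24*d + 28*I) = (d - 5*I)/(d + 2*I)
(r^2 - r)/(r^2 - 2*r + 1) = r/(r - 1)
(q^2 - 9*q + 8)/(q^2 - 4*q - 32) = (q - 1)/(q + 4)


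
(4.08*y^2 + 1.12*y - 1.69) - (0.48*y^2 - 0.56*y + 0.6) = 3.6*y^2 + 1.68*y - 2.29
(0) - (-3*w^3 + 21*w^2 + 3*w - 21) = 3*w^3 - 21*w^2 - 3*w + 21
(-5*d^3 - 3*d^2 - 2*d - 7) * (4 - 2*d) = 10*d^4 - 14*d^3 - 8*d^2 + 6*d - 28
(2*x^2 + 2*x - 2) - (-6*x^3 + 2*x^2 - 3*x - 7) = 6*x^3 + 5*x + 5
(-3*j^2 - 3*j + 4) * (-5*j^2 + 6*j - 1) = 15*j^4 - 3*j^3 - 35*j^2 + 27*j - 4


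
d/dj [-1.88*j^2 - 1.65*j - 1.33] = -3.76*j - 1.65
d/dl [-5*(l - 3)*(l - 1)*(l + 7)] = -15*l^2 - 30*l + 125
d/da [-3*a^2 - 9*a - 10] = -6*a - 9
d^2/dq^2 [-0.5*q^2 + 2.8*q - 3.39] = -1.00000000000000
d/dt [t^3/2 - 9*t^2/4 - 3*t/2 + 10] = 3*t^2/2 - 9*t/2 - 3/2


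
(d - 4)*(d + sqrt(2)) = d^2 - 4*d + sqrt(2)*d - 4*sqrt(2)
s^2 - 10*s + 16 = (s - 8)*(s - 2)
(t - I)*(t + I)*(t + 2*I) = t^3 + 2*I*t^2 + t + 2*I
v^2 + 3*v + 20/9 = (v + 4/3)*(v + 5/3)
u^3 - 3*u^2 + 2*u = u*(u - 2)*(u - 1)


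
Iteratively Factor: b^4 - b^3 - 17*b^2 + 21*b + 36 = (b + 1)*(b^3 - 2*b^2 - 15*b + 36) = (b - 3)*(b + 1)*(b^2 + b - 12) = (b - 3)^2*(b + 1)*(b + 4)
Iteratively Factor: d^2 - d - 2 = (d + 1)*(d - 2)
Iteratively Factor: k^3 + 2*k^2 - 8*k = (k)*(k^2 + 2*k - 8) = k*(k + 4)*(k - 2)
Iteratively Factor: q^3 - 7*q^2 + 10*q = (q)*(q^2 - 7*q + 10) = q*(q - 5)*(q - 2)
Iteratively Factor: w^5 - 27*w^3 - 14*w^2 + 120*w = (w + 3)*(w^4 - 3*w^3 - 18*w^2 + 40*w) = (w - 2)*(w + 3)*(w^3 - w^2 - 20*w) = (w - 5)*(w - 2)*(w + 3)*(w^2 + 4*w) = (w - 5)*(w - 2)*(w + 3)*(w + 4)*(w)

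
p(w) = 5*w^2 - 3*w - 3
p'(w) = 10*w - 3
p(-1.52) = 13.11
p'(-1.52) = -18.20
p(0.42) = -3.38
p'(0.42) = 1.20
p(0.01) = -3.03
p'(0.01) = -2.90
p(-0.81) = 2.71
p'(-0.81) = -11.10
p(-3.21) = 58.15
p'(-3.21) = -35.10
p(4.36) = 78.97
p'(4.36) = 40.60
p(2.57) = 22.31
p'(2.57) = 22.70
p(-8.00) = 341.00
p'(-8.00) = -83.00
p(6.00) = 159.00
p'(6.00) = 57.00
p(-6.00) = 195.00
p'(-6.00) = -63.00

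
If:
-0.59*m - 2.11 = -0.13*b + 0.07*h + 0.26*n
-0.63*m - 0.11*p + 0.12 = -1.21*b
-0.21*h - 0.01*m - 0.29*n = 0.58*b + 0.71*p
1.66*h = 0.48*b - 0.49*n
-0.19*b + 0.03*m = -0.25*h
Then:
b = -2.46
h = -1.29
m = -4.83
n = 1.97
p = 1.66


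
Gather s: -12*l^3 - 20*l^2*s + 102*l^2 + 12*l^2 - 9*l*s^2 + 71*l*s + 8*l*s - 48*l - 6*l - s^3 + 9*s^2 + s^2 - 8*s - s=-12*l^3 + 114*l^2 - 54*l - s^3 + s^2*(10 - 9*l) + s*(-20*l^2 + 79*l - 9)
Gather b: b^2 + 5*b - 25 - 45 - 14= b^2 + 5*b - 84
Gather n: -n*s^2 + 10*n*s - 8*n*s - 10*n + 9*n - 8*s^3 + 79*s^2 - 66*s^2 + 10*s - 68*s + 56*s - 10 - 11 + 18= n*(-s^2 + 2*s - 1) - 8*s^3 + 13*s^2 - 2*s - 3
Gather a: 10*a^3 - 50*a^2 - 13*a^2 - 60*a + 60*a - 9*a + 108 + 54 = 10*a^3 - 63*a^2 - 9*a + 162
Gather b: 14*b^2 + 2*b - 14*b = 14*b^2 - 12*b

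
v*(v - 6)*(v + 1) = v^3 - 5*v^2 - 6*v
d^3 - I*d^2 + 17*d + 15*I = (d - 5*I)*(d + I)*(d + 3*I)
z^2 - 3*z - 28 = (z - 7)*(z + 4)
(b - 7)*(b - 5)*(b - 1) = b^3 - 13*b^2 + 47*b - 35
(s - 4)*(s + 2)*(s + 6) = s^3 + 4*s^2 - 20*s - 48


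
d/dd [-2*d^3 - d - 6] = -6*d^2 - 1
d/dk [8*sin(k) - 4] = 8*cos(k)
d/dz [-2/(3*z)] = 2/(3*z^2)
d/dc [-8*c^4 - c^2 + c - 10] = -32*c^3 - 2*c + 1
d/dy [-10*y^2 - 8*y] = -20*y - 8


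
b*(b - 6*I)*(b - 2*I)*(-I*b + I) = -I*b^4 - 8*b^3 + I*b^3 + 8*b^2 + 12*I*b^2 - 12*I*b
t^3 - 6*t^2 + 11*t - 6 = (t - 3)*(t - 2)*(t - 1)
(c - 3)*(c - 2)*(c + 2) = c^3 - 3*c^2 - 4*c + 12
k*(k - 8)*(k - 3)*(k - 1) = k^4 - 12*k^3 + 35*k^2 - 24*k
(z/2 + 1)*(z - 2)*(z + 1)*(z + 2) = z^4/2 + 3*z^3/2 - z^2 - 6*z - 4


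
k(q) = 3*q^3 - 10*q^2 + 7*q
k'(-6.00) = 451.00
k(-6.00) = -1050.00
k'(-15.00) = 2332.00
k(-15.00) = -12480.00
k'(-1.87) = 75.87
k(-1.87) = -67.68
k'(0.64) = -2.11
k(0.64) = 1.17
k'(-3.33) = 173.40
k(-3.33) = -244.98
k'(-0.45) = 17.82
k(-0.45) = -5.45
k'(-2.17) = 92.78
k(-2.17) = -92.93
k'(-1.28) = 47.35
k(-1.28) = -31.64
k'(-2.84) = 136.39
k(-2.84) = -169.25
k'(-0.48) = 18.67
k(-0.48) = -6.00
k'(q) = 9*q^2 - 20*q + 7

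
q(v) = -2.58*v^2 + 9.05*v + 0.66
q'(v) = 9.05 - 5.16*v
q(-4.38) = -88.47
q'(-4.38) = 31.65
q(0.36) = 3.58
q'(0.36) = 7.19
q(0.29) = 3.07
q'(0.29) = 7.55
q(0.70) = 5.73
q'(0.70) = 5.44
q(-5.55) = -129.04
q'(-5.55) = 37.69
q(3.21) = 3.13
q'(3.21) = -7.51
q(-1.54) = -19.40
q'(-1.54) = 17.00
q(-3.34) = -58.35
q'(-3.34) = 26.28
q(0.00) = 0.66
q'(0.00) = 9.05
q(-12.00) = -479.46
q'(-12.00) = 70.97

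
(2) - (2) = 0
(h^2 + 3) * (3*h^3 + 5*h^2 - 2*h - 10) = 3*h^5 + 5*h^4 + 7*h^3 + 5*h^2 - 6*h - 30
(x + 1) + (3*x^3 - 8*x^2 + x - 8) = 3*x^3 - 8*x^2 + 2*x - 7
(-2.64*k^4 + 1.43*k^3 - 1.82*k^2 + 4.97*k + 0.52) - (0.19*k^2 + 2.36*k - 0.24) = -2.64*k^4 + 1.43*k^3 - 2.01*k^2 + 2.61*k + 0.76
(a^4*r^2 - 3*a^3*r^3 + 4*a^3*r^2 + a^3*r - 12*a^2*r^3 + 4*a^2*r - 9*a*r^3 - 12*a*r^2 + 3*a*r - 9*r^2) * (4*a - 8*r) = 4*a^5*r^2 - 20*a^4*r^3 + 16*a^4*r^2 + 4*a^4*r + 24*a^3*r^4 - 80*a^3*r^3 - 8*a^3*r^2 + 16*a^3*r + 96*a^2*r^4 - 36*a^2*r^3 - 80*a^2*r^2 + 12*a^2*r + 72*a*r^4 + 96*a*r^3 - 60*a*r^2 + 72*r^3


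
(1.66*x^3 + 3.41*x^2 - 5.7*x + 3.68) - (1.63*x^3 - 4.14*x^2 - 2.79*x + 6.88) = 0.03*x^3 + 7.55*x^2 - 2.91*x - 3.2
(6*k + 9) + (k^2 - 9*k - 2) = k^2 - 3*k + 7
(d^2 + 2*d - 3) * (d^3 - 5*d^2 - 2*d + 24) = d^5 - 3*d^4 - 15*d^3 + 35*d^2 + 54*d - 72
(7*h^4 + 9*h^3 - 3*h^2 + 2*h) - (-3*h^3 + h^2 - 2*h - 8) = 7*h^4 + 12*h^3 - 4*h^2 + 4*h + 8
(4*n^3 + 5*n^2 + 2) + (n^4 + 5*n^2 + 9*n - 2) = n^4 + 4*n^3 + 10*n^2 + 9*n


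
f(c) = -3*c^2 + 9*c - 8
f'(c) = 9 - 6*c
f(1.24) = -1.45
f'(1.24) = 1.56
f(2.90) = -7.13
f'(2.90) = -8.40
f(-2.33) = -45.26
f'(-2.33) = 22.98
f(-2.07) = -39.48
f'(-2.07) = 21.42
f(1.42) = -1.27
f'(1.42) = 0.48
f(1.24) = -1.45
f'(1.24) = 1.56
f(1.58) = -1.27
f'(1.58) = -0.48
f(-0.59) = -14.35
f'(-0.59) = 12.54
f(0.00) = -8.00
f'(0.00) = 9.00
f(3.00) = -8.00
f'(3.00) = -9.00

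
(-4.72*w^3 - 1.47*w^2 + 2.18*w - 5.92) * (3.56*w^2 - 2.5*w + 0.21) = -16.8032*w^5 + 6.5668*w^4 + 10.4446*w^3 - 26.8339*w^2 + 15.2578*w - 1.2432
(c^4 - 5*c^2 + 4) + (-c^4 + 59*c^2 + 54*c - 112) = 54*c^2 + 54*c - 108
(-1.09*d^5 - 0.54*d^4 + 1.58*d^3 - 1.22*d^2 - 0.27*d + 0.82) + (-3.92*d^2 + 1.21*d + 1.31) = -1.09*d^5 - 0.54*d^4 + 1.58*d^3 - 5.14*d^2 + 0.94*d + 2.13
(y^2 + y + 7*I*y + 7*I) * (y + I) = y^3 + y^2 + 8*I*y^2 - 7*y + 8*I*y - 7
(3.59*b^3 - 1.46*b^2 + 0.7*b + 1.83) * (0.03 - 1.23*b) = -4.4157*b^4 + 1.9035*b^3 - 0.9048*b^2 - 2.2299*b + 0.0549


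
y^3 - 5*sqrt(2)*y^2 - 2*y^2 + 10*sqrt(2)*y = y*(y - 2)*(y - 5*sqrt(2))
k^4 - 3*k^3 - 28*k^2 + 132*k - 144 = (k - 4)*(k - 3)*(k - 2)*(k + 6)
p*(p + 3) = p^2 + 3*p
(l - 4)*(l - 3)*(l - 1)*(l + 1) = l^4 - 7*l^3 + 11*l^2 + 7*l - 12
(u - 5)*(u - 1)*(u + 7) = u^3 + u^2 - 37*u + 35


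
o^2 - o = o*(o - 1)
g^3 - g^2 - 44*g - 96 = (g - 8)*(g + 3)*(g + 4)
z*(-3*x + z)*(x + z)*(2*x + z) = -6*x^3*z - 7*x^2*z^2 + z^4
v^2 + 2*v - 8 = (v - 2)*(v + 4)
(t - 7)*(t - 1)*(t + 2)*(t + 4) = t^4 - 2*t^3 - 33*t^2 - 22*t + 56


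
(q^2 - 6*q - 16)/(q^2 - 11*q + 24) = (q + 2)/(q - 3)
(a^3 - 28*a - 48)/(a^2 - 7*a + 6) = (a^2 + 6*a + 8)/(a - 1)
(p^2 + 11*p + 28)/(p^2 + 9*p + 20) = (p + 7)/(p + 5)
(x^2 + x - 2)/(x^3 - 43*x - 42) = (-x^2 - x + 2)/(-x^3 + 43*x + 42)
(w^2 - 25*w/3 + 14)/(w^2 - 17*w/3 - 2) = (3*w - 7)/(3*w + 1)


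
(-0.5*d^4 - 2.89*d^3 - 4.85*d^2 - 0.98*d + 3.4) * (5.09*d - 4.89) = -2.545*d^5 - 12.2651*d^4 - 10.5544*d^3 + 18.7283*d^2 + 22.0982*d - 16.626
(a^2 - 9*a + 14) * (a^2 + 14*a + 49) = a^4 + 5*a^3 - 63*a^2 - 245*a + 686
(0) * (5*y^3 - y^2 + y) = 0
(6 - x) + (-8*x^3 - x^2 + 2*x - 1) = -8*x^3 - x^2 + x + 5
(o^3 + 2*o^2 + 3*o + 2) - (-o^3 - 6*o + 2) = 2*o^3 + 2*o^2 + 9*o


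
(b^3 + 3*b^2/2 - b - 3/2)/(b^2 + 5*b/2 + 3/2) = b - 1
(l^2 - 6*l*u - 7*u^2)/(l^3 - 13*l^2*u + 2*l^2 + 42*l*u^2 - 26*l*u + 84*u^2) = (-l - u)/(-l^2 + 6*l*u - 2*l + 12*u)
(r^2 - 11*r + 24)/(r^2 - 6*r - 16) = (r - 3)/(r + 2)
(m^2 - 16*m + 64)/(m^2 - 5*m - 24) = (m - 8)/(m + 3)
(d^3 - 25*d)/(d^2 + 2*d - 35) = d*(d + 5)/(d + 7)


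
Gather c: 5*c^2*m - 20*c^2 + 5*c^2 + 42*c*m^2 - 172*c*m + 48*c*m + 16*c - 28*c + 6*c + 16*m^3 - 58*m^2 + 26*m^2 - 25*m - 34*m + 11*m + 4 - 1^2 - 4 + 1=c^2*(5*m - 15) + c*(42*m^2 - 124*m - 6) + 16*m^3 - 32*m^2 - 48*m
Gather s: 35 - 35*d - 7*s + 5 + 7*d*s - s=-35*d + s*(7*d - 8) + 40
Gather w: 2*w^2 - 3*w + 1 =2*w^2 - 3*w + 1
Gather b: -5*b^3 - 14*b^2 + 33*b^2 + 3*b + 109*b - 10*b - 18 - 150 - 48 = -5*b^3 + 19*b^2 + 102*b - 216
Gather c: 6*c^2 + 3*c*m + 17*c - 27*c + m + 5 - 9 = 6*c^2 + c*(3*m - 10) + m - 4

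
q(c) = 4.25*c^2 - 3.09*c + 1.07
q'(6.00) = 47.91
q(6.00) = 135.53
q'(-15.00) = -130.59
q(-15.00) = 1003.67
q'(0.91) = 4.64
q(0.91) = 1.78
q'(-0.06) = -3.60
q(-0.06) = 1.27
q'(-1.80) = -18.39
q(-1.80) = 20.40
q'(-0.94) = -11.08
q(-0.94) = 7.73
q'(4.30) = 33.46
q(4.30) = 66.37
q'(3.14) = 23.60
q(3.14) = 33.27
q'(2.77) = 20.46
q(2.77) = 25.12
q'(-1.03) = -11.84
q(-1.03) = 8.76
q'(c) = 8.5*c - 3.09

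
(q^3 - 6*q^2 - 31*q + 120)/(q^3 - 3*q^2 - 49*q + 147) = (q^2 - 3*q - 40)/(q^2 - 49)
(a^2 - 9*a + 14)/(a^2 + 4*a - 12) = (a - 7)/(a + 6)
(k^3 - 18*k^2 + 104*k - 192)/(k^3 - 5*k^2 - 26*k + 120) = (k - 8)/(k + 5)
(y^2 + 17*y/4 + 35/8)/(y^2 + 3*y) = (8*y^2 + 34*y + 35)/(8*y*(y + 3))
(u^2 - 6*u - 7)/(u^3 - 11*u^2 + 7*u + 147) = (u + 1)/(u^2 - 4*u - 21)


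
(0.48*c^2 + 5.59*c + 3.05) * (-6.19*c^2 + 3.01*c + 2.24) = -2.9712*c^4 - 33.1573*c^3 - 0.978400000000004*c^2 + 21.7021*c + 6.832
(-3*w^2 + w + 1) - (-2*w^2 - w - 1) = -w^2 + 2*w + 2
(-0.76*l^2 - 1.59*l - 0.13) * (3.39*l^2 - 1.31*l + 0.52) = -2.5764*l^4 - 4.3945*l^3 + 1.247*l^2 - 0.6565*l - 0.0676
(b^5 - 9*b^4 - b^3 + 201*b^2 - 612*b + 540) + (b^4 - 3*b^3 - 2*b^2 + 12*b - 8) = b^5 - 8*b^4 - 4*b^3 + 199*b^2 - 600*b + 532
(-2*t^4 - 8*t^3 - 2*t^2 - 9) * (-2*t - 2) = 4*t^5 + 20*t^4 + 20*t^3 + 4*t^2 + 18*t + 18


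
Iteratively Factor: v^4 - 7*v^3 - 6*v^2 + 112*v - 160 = (v - 5)*(v^3 - 2*v^2 - 16*v + 32) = (v - 5)*(v + 4)*(v^2 - 6*v + 8) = (v - 5)*(v - 2)*(v + 4)*(v - 4)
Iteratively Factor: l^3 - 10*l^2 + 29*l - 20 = (l - 1)*(l^2 - 9*l + 20) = (l - 5)*(l - 1)*(l - 4)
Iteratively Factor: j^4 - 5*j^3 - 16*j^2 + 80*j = (j + 4)*(j^3 - 9*j^2 + 20*j) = (j - 4)*(j + 4)*(j^2 - 5*j) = (j - 5)*(j - 4)*(j + 4)*(j)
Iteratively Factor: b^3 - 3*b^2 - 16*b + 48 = (b + 4)*(b^2 - 7*b + 12) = (b - 3)*(b + 4)*(b - 4)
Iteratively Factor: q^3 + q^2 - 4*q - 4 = (q + 2)*(q^2 - q - 2) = (q - 2)*(q + 2)*(q + 1)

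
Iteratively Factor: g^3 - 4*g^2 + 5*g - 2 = (g - 1)*(g^2 - 3*g + 2) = (g - 2)*(g - 1)*(g - 1)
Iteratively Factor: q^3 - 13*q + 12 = (q - 1)*(q^2 + q - 12) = (q - 3)*(q - 1)*(q + 4)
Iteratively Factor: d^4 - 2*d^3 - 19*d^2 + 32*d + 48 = (d + 4)*(d^3 - 6*d^2 + 5*d + 12) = (d - 3)*(d + 4)*(d^2 - 3*d - 4) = (d - 4)*(d - 3)*(d + 4)*(d + 1)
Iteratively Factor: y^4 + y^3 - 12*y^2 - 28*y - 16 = (y + 2)*(y^3 - y^2 - 10*y - 8) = (y + 1)*(y + 2)*(y^2 - 2*y - 8) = (y - 4)*(y + 1)*(y + 2)*(y + 2)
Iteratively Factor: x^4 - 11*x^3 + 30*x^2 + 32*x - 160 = (x - 4)*(x^3 - 7*x^2 + 2*x + 40) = (x - 4)^2*(x^2 - 3*x - 10) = (x - 5)*(x - 4)^2*(x + 2)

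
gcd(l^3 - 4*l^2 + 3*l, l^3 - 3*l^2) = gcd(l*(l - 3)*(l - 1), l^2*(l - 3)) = l^2 - 3*l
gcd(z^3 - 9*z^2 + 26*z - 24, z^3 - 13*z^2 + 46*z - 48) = z^2 - 5*z + 6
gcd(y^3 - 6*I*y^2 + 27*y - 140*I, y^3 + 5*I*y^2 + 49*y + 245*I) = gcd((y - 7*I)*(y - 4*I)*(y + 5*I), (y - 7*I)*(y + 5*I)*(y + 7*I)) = y^2 - 2*I*y + 35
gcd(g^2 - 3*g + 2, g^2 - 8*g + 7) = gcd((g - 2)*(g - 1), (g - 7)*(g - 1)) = g - 1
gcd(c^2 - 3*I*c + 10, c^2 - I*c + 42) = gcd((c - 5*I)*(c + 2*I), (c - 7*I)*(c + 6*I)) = 1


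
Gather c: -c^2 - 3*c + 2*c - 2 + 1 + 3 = -c^2 - c + 2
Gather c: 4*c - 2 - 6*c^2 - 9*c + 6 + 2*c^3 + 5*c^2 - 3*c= 2*c^3 - c^2 - 8*c + 4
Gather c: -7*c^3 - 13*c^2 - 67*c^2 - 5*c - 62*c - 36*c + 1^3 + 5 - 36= -7*c^3 - 80*c^2 - 103*c - 30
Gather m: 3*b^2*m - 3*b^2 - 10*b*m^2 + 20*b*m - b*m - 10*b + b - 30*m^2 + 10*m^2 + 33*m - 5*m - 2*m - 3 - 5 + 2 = -3*b^2 - 9*b + m^2*(-10*b - 20) + m*(3*b^2 + 19*b + 26) - 6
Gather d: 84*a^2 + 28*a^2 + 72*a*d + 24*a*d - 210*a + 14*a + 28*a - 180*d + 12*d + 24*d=112*a^2 - 168*a + d*(96*a - 144)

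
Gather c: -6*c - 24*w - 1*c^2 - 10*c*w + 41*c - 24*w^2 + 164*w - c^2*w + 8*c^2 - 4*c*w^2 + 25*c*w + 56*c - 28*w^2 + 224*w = c^2*(7 - w) + c*(-4*w^2 + 15*w + 91) - 52*w^2 + 364*w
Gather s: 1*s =s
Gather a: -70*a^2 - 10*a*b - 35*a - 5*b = -70*a^2 + a*(-10*b - 35) - 5*b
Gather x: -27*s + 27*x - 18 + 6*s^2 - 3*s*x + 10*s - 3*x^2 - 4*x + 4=6*s^2 - 17*s - 3*x^2 + x*(23 - 3*s) - 14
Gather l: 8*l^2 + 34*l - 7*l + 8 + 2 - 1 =8*l^2 + 27*l + 9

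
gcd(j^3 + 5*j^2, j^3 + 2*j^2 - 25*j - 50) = j + 5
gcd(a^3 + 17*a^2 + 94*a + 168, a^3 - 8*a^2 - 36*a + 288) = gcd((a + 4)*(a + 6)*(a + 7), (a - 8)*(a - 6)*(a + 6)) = a + 6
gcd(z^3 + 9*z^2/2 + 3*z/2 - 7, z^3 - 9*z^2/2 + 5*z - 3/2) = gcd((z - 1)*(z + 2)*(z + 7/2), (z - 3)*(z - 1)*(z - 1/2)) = z - 1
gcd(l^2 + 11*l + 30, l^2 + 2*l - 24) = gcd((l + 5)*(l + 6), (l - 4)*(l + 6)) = l + 6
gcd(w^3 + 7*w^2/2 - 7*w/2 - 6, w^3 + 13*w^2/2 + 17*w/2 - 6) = w + 4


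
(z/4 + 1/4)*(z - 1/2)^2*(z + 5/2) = z^4/4 + 5*z^3/8 - 3*z^2/16 - 13*z/32 + 5/32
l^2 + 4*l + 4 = (l + 2)^2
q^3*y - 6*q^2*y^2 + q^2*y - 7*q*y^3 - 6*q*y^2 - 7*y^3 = (q - 7*y)*(q + y)*(q*y + y)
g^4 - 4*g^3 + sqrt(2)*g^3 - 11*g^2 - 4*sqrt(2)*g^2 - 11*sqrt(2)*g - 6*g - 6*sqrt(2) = (g - 6)*(g + 1)^2*(g + sqrt(2))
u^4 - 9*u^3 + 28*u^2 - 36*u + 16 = (u - 4)*(u - 2)^2*(u - 1)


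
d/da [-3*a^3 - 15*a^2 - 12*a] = -9*a^2 - 30*a - 12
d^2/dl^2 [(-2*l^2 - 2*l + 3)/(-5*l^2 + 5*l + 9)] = 2*(100*l^3 + 45*l^2 + 495*l - 138)/(125*l^6 - 375*l^5 - 300*l^4 + 1225*l^3 + 540*l^2 - 1215*l - 729)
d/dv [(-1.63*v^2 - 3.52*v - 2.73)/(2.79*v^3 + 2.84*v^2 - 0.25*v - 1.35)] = (4.5477*v^4 + 19.6416*v^3 + 33.2544*v^2 + 19.9074*v + 4.0695)/(7.7841*v^6 + 15.8472*v^5 + 6.6706*v^4 - 8.953*v^3 - 7.6055*v^2 + 0.675*v + 1.8225)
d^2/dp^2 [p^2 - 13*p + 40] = 2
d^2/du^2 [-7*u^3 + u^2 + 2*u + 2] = 2 - 42*u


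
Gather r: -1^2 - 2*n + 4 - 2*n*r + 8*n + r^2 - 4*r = 6*n + r^2 + r*(-2*n - 4) + 3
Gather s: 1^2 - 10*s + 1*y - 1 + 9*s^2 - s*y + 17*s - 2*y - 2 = 9*s^2 + s*(7 - y) - y - 2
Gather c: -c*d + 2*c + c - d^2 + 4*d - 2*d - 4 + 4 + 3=c*(3 - d) - d^2 + 2*d + 3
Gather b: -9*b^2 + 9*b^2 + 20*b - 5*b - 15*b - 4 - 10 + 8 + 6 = 0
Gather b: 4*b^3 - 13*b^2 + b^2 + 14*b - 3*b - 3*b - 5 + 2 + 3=4*b^3 - 12*b^2 + 8*b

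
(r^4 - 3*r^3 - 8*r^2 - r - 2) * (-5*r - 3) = -5*r^5 + 12*r^4 + 49*r^3 + 29*r^2 + 13*r + 6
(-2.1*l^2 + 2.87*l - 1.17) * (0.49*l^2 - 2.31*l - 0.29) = -1.029*l^4 + 6.2573*l^3 - 6.594*l^2 + 1.8704*l + 0.3393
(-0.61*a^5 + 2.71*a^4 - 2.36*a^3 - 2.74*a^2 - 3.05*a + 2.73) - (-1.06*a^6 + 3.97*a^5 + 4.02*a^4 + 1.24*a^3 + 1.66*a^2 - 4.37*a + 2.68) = 1.06*a^6 - 4.58*a^5 - 1.31*a^4 - 3.6*a^3 - 4.4*a^2 + 1.32*a + 0.0499999999999998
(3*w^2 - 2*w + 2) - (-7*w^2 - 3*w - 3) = 10*w^2 + w + 5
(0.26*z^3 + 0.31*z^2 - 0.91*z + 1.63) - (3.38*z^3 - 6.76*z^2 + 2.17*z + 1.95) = -3.12*z^3 + 7.07*z^2 - 3.08*z - 0.32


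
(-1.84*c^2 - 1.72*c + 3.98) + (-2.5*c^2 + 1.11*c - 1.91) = -4.34*c^2 - 0.61*c + 2.07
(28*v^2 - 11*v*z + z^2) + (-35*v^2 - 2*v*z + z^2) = -7*v^2 - 13*v*z + 2*z^2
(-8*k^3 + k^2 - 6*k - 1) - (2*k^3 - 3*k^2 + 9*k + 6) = -10*k^3 + 4*k^2 - 15*k - 7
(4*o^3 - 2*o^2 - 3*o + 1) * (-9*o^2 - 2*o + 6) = -36*o^5 + 10*o^4 + 55*o^3 - 15*o^2 - 20*o + 6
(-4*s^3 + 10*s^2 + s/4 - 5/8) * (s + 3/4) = -4*s^4 + 7*s^3 + 31*s^2/4 - 7*s/16 - 15/32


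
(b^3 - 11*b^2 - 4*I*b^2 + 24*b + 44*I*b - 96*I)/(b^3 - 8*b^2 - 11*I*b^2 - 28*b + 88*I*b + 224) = (b - 3)/(b - 7*I)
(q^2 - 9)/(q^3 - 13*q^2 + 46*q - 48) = (q + 3)/(q^2 - 10*q + 16)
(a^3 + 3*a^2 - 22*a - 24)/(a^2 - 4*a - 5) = (a^2 + 2*a - 24)/(a - 5)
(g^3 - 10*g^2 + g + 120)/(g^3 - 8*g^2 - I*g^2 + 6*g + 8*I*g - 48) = (g^2 - 2*g - 15)/(g^2 - I*g + 6)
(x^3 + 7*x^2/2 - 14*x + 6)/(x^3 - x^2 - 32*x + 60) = (x - 1/2)/(x - 5)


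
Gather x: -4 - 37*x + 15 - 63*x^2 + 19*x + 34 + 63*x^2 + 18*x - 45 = 0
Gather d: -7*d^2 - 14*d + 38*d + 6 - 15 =-7*d^2 + 24*d - 9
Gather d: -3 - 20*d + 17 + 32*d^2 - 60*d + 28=32*d^2 - 80*d + 42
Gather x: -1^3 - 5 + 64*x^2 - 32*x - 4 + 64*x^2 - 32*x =128*x^2 - 64*x - 10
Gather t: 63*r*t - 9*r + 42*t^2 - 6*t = -9*r + 42*t^2 + t*(63*r - 6)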